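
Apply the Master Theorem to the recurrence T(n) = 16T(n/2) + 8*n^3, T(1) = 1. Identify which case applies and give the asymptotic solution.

a=16, b=2, f(n)=8*n^3.
log_2(16) = 4 > 3.
Since f(n) = O(n^3) is polynomially smaller than n^4, Case 1 applies.
T(n) = Theta(n^4).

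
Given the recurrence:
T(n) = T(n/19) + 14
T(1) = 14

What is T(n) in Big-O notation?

Each step divides n by 19 and adds 14. After log_19(n) steps, T(n) = O(log n).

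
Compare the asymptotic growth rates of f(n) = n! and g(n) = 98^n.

f(n) = n! grows faster: n!/98^n -> infinity by Stirling.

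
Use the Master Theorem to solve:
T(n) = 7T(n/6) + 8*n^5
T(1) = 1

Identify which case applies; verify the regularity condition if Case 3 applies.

a=7, b=6, f(n)=8*n^5.
log_6(7) = 1.086 < 5.
f(n) = Omega(n^(1.086+epsilon)) for some epsilon > 0, so Case 3 is the candidate.
Regularity: a*f(n/b) = 7*8*(n/6)^5 = (7/7776)*8*n^5 <= c*f(n) with c = 7/7776 < 1. Satisfied.
Case 3: T(n) = Theta(n^5).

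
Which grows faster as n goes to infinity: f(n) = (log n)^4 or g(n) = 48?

f(n) = (log n)^4 grows faster: any unbounded function dominates a constant.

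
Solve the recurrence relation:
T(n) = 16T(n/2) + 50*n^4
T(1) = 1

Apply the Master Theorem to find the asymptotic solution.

a=16, b=2, f(n)=50*n^4. log_2(16) = 4. Case 2: T(n) = O(n^4 log n).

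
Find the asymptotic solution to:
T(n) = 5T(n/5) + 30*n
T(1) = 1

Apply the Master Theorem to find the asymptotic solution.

a=5, b=5, f(n)=30*n. log_5(5) = 1. Case 2: T(n) = O(n log n).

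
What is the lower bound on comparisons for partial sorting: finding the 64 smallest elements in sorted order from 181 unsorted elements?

Finding 64 smallest of 181 in sorted order: Omega(181) to identify the 64 smallest, plus Omega(64 log 64) to sort them. Total: Omega(n + k log k).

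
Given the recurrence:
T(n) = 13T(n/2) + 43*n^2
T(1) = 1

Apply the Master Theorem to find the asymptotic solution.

a=13, b=2, f(n)=43*n^2. log_2(13) = 3.7. Case 1 of Master Theorem: T(n) = O(n^3.7).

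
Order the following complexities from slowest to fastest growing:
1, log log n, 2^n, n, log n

Ordered by growth rate: 1 < log log n < log n < n < 2^n.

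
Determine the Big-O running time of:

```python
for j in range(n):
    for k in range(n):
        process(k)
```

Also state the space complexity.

Time complexity: O(n^2).
Space complexity: O(1).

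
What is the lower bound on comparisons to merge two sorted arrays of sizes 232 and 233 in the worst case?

Adversary: with |232 - 233| <= 1 the inputs can be fully interleaved so that every adjacent pair in the merged output comes from different arrays. Then each of the 464 adjacent pairs must be directly compared, or the algorithm cannot determine their relative order. Standard merge meets this bound.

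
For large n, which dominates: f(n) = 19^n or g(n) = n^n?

g(n) = n^n grows faster: n^n / 19^n = (n/19)^n -> infinity once n > 19.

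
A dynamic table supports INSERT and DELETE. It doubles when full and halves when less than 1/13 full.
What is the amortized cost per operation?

Using potential function Phi = |2*num_items - table_size| when load > 1/2, and Phi = table_size/2 - num_items otherwise. The gap of 1/13 vs 1/2 for shrinking prevents thrashing. Both insert and delete have O(1) amortized cost.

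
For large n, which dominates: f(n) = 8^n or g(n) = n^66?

f(n) = 8^n grows faster: any exponential with base > 1 dominates every polynomial.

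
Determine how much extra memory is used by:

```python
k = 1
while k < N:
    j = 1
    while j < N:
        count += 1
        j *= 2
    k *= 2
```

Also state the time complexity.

Space complexity: O(1).
Only a constant amount of auxiliary storage is used; nothing grows with n.
Time complexity: O(log^2 n).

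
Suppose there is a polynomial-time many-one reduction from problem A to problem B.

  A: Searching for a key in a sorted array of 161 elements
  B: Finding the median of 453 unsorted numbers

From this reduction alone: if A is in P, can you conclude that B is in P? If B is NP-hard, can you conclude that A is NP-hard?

A poly-time reduction A <=_p B transfers tractability DOWN (B easy => A easy) and hardness UP (A hard => B hard), not the reverse.
From A in P, the reduction alone does NOT give B in P: any problem in P trivially reduces to SAT, yet SAT is not known to be in P.
From B NP-hard, the reduction alone does NOT give A NP-hard: again, easy problems reduce to hard ones.
(Here in fact A is P and B is P.)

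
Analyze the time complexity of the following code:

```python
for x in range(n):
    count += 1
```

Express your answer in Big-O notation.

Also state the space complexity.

Time complexity: O(n).
Space complexity: O(1).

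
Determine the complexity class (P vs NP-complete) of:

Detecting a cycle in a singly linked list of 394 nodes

This problem is in P: Floyd's tortoise-and-hare runs in O(n) time, O(1) space.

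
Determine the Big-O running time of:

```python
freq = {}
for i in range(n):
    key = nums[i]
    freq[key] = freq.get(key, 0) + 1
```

Time complexity: O(n).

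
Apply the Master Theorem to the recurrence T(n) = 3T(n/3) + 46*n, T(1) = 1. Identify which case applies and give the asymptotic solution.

a=3, b=3, f(n)=46*n.
log_3(3) = 1, so n^(log_b(a)) = n.
f(n) = Theta(n), so Case 2 applies.
T(n) = Theta(n log n).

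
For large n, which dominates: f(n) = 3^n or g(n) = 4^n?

g(n) = 4^n grows faster: (4/3)^n -> infinity since 4/3 > 1.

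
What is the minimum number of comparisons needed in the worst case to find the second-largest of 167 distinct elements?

Lower bound: finding the max needs 167-1 comparisons. By the adversary weight-doubling argument, the max must personally win >= ceil(log_2(167)) = 8 comparisons; the 2nd-largest is among those 8 losers, needing 8-1 more comparisons. Total >= 167-1 + 8-1 = 173. A balanced knockout tournament achieves this.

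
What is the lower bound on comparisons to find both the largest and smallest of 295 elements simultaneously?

Pair elements first (floor(295/2) comparisons), then find max among winners and min among losers. Total: ceil(3*295/2) - 2 = 441 comparisons.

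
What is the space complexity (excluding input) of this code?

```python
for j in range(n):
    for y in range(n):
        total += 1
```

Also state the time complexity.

Space complexity: O(1).
Only a constant amount of auxiliary storage is used; nothing grows with n.
Time complexity: O(n^2).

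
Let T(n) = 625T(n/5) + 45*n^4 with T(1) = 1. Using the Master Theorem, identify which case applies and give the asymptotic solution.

a=625, b=5, f(n)=45*n^4.
log_5(625) = 4, so n^(log_b(a)) = n^4.
f(n) = Theta(n^4), so Case 2 applies.
T(n) = Theta(n^4 log n).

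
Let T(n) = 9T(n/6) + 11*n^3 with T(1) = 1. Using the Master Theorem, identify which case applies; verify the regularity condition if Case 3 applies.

a=9, b=6, f(n)=11*n^3.
log_6(9) = 1.226 < 3.
f(n) = Omega(n^(1.226+epsilon)) for some epsilon > 0, so Case 3 is the candidate.
Regularity: a*f(n/b) = 9*11*(n/6)^3 = (9/216)*11*n^3 <= c*f(n) with c = 9/216 < 1. Satisfied.
Case 3: T(n) = Theta(n^3).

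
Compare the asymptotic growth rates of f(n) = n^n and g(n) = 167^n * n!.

g(n) = 167^n * n! grows faster: by Stirling n! ~ sqrt(2 pi n)(n/e)^n, so 167^n n! / n^n ~ (167/e)^n sqrt(2 pi n) -> infinity since 167/e > 1.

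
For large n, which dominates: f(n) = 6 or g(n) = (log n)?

g(n) = (log n) grows faster: any unbounded function dominates a constant.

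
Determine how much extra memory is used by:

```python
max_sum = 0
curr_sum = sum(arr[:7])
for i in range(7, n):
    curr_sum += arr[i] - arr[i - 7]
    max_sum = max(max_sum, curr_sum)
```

Space complexity: O(1).
Only a constant amount of auxiliary storage is used; nothing grows with n.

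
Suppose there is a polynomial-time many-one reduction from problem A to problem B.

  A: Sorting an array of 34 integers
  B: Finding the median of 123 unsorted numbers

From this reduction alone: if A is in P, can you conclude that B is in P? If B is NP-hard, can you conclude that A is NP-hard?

A poly-time reduction A <=_p B transfers tractability DOWN (B easy => A easy) and hardness UP (A hard => B hard), not the reverse.
From A in P, the reduction alone does NOT give B in P: any problem in P trivially reduces to SAT, yet SAT is not known to be in P.
From B NP-hard, the reduction alone does NOT give A NP-hard: again, easy problems reduce to hard ones.
(Here in fact A is P and B is P.)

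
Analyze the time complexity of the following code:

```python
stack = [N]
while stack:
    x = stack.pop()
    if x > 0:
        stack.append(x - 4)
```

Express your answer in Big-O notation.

Time complexity: O(n).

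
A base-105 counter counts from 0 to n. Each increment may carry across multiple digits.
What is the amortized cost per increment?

Digit at position i changes every 105^i increments. Total digit changes over n increments: n * 105/(105-1) = O(n). Amortized: O(1).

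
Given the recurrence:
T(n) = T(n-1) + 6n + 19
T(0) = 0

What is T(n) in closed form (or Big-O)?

Dominant term in sum is 6*sum(i, i=1..n) = 6*n*(n+1)/2 = O(n^2).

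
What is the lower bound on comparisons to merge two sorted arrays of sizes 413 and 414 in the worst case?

Adversary: with |413 - 414| <= 1 the inputs can be fully interleaved so that every adjacent pair in the merged output comes from different arrays. Then each of the 826 adjacent pairs must be directly compared, or the algorithm cannot determine their relative order. Standard merge meets this bound.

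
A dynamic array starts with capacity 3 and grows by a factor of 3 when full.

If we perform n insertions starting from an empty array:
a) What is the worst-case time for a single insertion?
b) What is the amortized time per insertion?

(a) Worst-case single insertion: O(n) -- when the array is full at capacity c, the resize copies all c elements, and c can be Theta(n).
(b) Resizes happen at sizes 3, 9, 27, ... Total copy cost for n insertions: 3 + 9 + ... = O(n) (geometric series with ratio 1/3). Amortized cost per insertion: O(n)/n = O(1).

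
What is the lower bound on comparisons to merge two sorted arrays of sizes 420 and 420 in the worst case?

Adversary: with |420 - 420| <= 1 the inputs can be fully interleaved so that every adjacent pair in the merged output comes from different arrays. Then each of the 839 adjacent pairs must be directly compared, or the algorithm cannot determine their relative order. Standard merge meets this bound.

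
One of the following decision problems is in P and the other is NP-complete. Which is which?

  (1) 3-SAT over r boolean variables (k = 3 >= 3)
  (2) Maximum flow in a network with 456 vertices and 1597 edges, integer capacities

(1) is NP-complete: 3-SAT is NP-complete (Cook-Levin); k-SAT for k>=3 reduces from 3-SAT.
(2) is P: Edmonds-Karp / push-relabel run in polynomial time.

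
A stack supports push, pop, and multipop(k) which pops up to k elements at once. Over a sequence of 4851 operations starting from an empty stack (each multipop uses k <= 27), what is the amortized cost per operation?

Each element is pushed exactly once and popped at most once (whether by pop or as part of a multipop). So the total number of individual pops over the whole sequence is at most the number of pushes, which is at most 4851. Total work <= 2 * 4851, hence O(1) amortized per operation.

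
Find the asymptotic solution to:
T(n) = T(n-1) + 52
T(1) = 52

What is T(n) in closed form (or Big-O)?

Unrolling: T(n) = T(n-1) + 52 = T(n-2) + 2*52 = ... = T(1) + (n-1)*52 = 52 + (n-1)*52 = 52n.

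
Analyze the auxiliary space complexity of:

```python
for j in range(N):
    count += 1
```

Space complexity: O(1).
Only a constant amount of auxiliary storage is used; nothing grows with n.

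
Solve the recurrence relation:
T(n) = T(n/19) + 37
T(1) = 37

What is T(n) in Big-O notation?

Each step divides n by 19 and adds 37. After log_19(n) steps, T(n) = O(log n).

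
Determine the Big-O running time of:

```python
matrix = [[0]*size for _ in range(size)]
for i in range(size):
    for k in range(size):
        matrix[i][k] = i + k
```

Time complexity: O(n^2).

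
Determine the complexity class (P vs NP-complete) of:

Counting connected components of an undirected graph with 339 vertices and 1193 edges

This problem is in P: BFS/DFS visits each vertex and edge once: O(V+E).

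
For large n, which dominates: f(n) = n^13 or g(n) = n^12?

f(n) = n^13 grows faster: n^13/n^12 = n^1 -> infinity.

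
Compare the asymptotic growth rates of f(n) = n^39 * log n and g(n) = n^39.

f(n) = n^39 * log n grows faster: extra log n factor -> infinity.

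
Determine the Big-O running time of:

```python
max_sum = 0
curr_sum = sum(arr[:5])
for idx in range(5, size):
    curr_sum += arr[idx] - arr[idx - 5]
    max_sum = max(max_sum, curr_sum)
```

Time complexity: O(n).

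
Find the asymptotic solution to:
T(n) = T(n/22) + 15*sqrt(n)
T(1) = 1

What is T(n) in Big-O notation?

Each level contributes sqrt(n/22^k). Geometric series with ratio 1/sqrt(22) < 1 sums to O(sqrt(n)).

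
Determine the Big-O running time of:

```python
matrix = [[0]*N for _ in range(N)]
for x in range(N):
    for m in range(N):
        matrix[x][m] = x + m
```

Time complexity: O(n^2).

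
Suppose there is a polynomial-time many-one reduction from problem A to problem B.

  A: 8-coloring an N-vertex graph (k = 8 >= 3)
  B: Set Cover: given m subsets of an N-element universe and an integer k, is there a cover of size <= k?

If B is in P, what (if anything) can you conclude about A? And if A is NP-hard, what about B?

A poly-time reduction A <=_p B means any A-instance can be transformed to a B-instance in poly time.
If B is in P: compose the reduction with B's poly-time algorithm to solve A in poly time, so A is in P.
If A is NP-hard: every NP problem reduces to A, which reduces to B; composing reductions, every NP problem reduces to B, so B is NP-hard.
(Here in fact A is NP-complete and B is NP-complete.)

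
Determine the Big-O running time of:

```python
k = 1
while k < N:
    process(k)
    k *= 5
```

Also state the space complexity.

Time complexity: O(log n).
Space complexity: O(1).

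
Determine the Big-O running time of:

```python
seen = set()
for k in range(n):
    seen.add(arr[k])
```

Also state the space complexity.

Time complexity: O(n).
Space complexity: O(n).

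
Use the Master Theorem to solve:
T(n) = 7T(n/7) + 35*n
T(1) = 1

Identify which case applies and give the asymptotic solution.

a=7, b=7, f(n)=35*n.
log_7(7) = 1, so n^(log_b(a)) = n.
f(n) = Theta(n), so Case 2 applies.
T(n) = Theta(n log n).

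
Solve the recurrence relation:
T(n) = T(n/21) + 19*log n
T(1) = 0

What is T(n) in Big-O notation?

Each of the log_21(n) levels adds O(log n). T(n) = O(log^2 n).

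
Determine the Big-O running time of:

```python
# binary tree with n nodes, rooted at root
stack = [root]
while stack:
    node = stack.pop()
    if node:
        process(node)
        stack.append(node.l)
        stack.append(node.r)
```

Time complexity: O(n).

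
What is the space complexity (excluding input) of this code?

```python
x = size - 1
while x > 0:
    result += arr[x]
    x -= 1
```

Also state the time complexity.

Space complexity: O(1).
Only a constant amount of auxiliary storage is used; nothing grows with n.
Time complexity: O(n).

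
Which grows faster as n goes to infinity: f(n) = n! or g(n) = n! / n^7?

f(n) = n! grows faster: the ratio n!/(n!/n^7) = n^7 -> infinity.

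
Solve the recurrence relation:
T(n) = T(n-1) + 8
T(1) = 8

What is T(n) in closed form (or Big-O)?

Unrolling: T(n) = T(n-1) + 8 = T(n-2) + 2*8 = ... = T(1) + (n-1)*8 = 8 + (n-1)*8 = 8n.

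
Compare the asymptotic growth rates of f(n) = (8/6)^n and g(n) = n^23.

f(n) = (8/6)^n grows faster: (8/6)^n is exponential with base 8/6 > 1, dominating every polynomial.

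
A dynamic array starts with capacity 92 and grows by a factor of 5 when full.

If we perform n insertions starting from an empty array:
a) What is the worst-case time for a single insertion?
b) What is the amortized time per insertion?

(a) Worst-case single insertion: O(n) -- when the array is full at capacity c, the resize copies all c elements, and c can be Theta(n).
(b) Resizes happen at sizes 92, 460, 2300, ... Total copy cost for n insertions: 92 + 460 + ... = O(n) (geometric series with ratio 1/5). Amortized cost per insertion: O(n)/n = O(1).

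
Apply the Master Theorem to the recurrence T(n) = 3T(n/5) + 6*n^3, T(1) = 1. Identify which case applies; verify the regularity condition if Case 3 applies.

a=3, b=5, f(n)=6*n^3.
log_5(3) = 0.6826 < 3.
f(n) = Omega(n^(0.6826+epsilon)) for some epsilon > 0, so Case 3 is the candidate.
Regularity: a*f(n/b) = 3*6*(n/5)^3 = (3/125)*6*n^3 <= c*f(n) with c = 3/125 < 1. Satisfied.
Case 3: T(n) = Theta(n^3).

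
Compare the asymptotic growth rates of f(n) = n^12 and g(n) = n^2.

f(n) = n^12 grows faster: n^12/n^2 = n^10 -> infinity.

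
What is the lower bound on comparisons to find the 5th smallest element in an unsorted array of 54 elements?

Finding the 5th smallest of 54 elements requires Omega(n) comparisons. Every element must participate in at least one comparison; otherwise it could be the 5th smallest.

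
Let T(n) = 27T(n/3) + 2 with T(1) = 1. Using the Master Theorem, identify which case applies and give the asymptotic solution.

a=27, b=3, f(n)=2.
log_3(27) = 3 > 0.
Since f(n) = O(n^0) is polynomially smaller than n^3, Case 1 applies.
T(n) = Theta(n^3).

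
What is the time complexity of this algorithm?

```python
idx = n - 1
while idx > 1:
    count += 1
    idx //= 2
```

Time complexity: O(log n).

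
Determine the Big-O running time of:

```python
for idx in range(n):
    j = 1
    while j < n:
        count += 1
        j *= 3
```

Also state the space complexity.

Time complexity: O(n log n).
Space complexity: O(1).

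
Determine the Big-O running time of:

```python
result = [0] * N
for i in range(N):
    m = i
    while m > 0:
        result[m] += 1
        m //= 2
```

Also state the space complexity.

Time complexity: O(n log n).
Space complexity: O(n).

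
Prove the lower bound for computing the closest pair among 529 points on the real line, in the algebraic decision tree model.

Reduction from element distinctness: given 529 reals, the closest-pair distance is 0 iff two are equal. Element distinctness has an Omega(n log n) lower bound in the algebraic decision tree model (Ben-Or). Therefore closest pair on a line also requires Omega(n log n). Sorting then a linear scan achieves this.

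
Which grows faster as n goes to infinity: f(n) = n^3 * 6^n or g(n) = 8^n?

g(n) = 8^n grows faster: 8^n / (n^3 6^n) = (8/6)^n / n^3 -> infinity since 8/6 > 1.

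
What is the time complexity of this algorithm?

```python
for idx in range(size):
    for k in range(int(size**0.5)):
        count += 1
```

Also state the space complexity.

Time complexity: O(n * sqrt(n)).
Space complexity: O(1).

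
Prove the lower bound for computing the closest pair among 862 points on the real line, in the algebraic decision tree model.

Reduction from element distinctness: given 862 reals, the closest-pair distance is 0 iff two are equal. Element distinctness has an Omega(n log n) lower bound in the algebraic decision tree model (Ben-Or). Therefore closest pair on a line also requires Omega(n log n). Sorting then a linear scan achieves this.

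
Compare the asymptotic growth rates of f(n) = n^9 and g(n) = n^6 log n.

f(n) = n^9 grows faster: n^9 / (n^6 log n) = n^3/log n -> infinity.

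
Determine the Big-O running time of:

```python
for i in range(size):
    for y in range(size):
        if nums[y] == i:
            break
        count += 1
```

Time complexity: O(n^2).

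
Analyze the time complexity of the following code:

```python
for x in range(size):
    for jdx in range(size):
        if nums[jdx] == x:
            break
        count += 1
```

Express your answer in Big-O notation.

Time complexity: O(n^2).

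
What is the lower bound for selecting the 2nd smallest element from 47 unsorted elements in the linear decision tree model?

Selecting the 2nd smallest of 47 elements requires Omega(n) comparisons. Every element must be compared at least once. The BFPRT algorithm achieves O(n), making this tight.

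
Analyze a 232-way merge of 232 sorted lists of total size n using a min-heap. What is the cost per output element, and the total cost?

Maintain a min-heap of size 232 holding the current head of each list. Each output step does one extract-min (O(log 232)) and one insert of that list's next element (O(log 232)). Each of the n elements passes through the heap exactly once, so the total cost is O(n log 232), i.e. O(log 232) per output element.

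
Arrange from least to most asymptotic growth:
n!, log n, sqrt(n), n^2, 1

Ordered by growth rate: 1 < log n < sqrt(n) < n^2 < n!.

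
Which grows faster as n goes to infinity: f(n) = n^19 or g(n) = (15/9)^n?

g(n) = (15/9)^n grows faster: (15/9)^n is exponential with base 15/9 > 1, dominating every polynomial.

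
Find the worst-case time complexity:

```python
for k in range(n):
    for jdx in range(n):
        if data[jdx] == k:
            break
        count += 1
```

Time complexity: O(n^2).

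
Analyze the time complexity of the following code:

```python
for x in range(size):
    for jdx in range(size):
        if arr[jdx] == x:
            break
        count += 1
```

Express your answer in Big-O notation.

Time complexity: O(n^2).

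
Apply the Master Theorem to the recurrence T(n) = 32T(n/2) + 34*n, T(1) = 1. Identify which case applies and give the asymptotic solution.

a=32, b=2, f(n)=34*n.
log_2(32) = 5 > 1.
Since f(n) = O(n^1) is polynomially smaller than n^5, Case 1 applies.
T(n) = Theta(n^5).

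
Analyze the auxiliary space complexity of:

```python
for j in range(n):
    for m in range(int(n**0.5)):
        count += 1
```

Space complexity: O(1).
Only a constant amount of auxiliary storage is used; nothing grows with n.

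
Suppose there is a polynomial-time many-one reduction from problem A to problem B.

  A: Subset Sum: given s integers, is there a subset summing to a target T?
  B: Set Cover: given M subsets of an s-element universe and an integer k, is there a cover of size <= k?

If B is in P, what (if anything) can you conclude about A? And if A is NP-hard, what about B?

A poly-time reduction A <=_p B means any A-instance can be transformed to a B-instance in poly time.
If B is in P: compose the reduction with B's poly-time algorithm to solve A in poly time, so A is in P.
If A is NP-hard: every NP problem reduces to A, which reduces to B; composing reductions, every NP problem reduces to B, so B is NP-hard.
(Here in fact A is NP-complete and B is NP-complete.)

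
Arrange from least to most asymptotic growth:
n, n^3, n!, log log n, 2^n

Ordered by growth rate: log log n < n < n^3 < 2^n < n!.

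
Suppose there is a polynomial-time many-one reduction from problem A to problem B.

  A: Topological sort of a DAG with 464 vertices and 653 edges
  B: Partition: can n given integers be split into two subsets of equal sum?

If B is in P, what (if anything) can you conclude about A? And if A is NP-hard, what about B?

A poly-time reduction A <=_p B means any A-instance can be transformed to a B-instance in poly time.
If B is in P: compose the reduction with B's poly-time algorithm to solve A in poly time, so A is in P.
If A is NP-hard: every NP problem reduces to A, which reduces to B; composing reductions, every NP problem reduces to B, so B is NP-hard.
(Here in fact A is P and B is NP-complete.)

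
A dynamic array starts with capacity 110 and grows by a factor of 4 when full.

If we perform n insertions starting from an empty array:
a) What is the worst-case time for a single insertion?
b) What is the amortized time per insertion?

(a) Worst-case single insertion: O(n) -- when the array is full at capacity c, the resize copies all c elements, and c can be Theta(n).
(b) Resizes happen at sizes 110, 440, 1760, ... Total copy cost for n insertions: 110 + 440 + ... = O(n) (geometric series with ratio 1/4). Amortized cost per insertion: O(n)/n = O(1).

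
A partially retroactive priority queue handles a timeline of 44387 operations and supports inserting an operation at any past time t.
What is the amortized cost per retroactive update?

Partially retroactive priority queues (Demaine-Iacono-Langerman) allow updates at past times with queries only at the present. With a balanced BST over the m = 44387 timeline events tracking bridges, each retroactive insert or delete is O(log m) amortized.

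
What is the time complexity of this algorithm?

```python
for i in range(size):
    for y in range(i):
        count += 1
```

Time complexity: O(n^2).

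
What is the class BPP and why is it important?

BPP (Bounded-error Probabilistic Polynomial time) is the class of problems solvable by a randomized algorithm in polynomial time with error probability at most 1/3. BPP contains P and is contained in PSPACE. It is widely conjectured that P = BPP, meaning randomness does not help for decision problems.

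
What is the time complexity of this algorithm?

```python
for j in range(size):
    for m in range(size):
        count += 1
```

Time complexity: O(n^2).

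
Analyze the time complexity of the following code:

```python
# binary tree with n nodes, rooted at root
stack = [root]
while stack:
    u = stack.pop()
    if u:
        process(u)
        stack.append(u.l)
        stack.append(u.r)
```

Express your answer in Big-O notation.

Time complexity: O(n).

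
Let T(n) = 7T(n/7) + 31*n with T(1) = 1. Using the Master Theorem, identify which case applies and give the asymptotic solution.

a=7, b=7, f(n)=31*n.
log_7(7) = 1, so n^(log_b(a)) = n.
f(n) = Theta(n), so Case 2 applies.
T(n) = Theta(n log n).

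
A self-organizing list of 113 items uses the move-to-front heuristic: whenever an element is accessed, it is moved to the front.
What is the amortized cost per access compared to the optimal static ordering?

With potential Phi = number of inversions between the MTF list and the optimal static list (at most C(113,2)), each access has amortized cost at most 2 * (cost under optimal static ordering). This is the move-to-front 2-competitiveness result.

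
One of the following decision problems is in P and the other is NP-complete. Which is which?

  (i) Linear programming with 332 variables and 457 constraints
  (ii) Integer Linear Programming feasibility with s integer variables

(i) is P: the ellipsoid and interior-point methods run in polynomial time.
(ii) is NP-complete: ILP feasibility is NP-complete (LP relaxation is in P).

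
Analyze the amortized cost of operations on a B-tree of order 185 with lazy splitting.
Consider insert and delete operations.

In a B-tree of order 185, a node splits when it has 185 keys. With lazy splitting, we use potential Phi = number of full nodes + number of near-empty nodes. Each split costs O(1) but reduces potential. Between splits, at least 92 insertions must occur in that node. Amortized structural cost is O(1) per operation, plus O(log_185 n) traversal.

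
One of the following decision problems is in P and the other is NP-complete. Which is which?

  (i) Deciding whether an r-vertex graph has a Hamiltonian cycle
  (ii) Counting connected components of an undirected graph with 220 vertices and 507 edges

(i) is NP-complete: one of Karp's 21 NP-complete problems.
(ii) is P: BFS/DFS visits each vertex and edge once: O(V+E).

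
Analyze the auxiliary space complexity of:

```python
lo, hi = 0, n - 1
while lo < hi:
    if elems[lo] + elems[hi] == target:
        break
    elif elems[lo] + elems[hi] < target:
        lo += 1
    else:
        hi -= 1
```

Space complexity: O(1).
Only a constant amount of auxiliary storage is used; nothing grows with n.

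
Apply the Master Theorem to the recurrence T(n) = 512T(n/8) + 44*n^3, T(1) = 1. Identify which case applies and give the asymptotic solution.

a=512, b=8, f(n)=44*n^3.
log_8(512) = 3, so n^(log_b(a)) = n^3.
f(n) = Theta(n^3), so Case 2 applies.
T(n) = Theta(n^3 log n).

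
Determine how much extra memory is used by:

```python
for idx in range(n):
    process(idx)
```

Space complexity: O(1).
Only a constant amount of auxiliary storage is used; nothing grows with n.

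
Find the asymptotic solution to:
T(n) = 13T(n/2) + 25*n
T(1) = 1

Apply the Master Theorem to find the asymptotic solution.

a=13, b=2, f(n)=25*n. log_2(13) = 3.7. Case 1 of Master Theorem: T(n) = O(n^3.7).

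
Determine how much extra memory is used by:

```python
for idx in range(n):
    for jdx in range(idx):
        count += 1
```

Space complexity: O(1).
Only a constant amount of auxiliary storage is used; nothing grows with n.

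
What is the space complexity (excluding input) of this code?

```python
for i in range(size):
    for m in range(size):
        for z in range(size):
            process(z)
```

Space complexity: O(1).
Only a constant amount of auxiliary storage is used; nothing grows with n.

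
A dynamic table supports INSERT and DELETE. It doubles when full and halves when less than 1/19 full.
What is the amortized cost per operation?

Using potential function Phi = |2*num_items - table_size| when load > 1/2, and Phi = table_size/2 - num_items otherwise. The gap of 1/19 vs 1/2 for shrinking prevents thrashing. Both insert and delete have O(1) amortized cost.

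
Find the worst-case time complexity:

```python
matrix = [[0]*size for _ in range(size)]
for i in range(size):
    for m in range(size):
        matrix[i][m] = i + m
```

Time complexity: O(n^2).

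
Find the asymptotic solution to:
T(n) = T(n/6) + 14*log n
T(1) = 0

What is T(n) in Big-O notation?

Each of the log_6(n) levels adds O(log n). T(n) = O(log^2 n).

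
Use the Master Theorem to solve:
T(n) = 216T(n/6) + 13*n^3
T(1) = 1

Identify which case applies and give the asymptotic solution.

a=216, b=6, f(n)=13*n^3.
log_6(216) = 3, so n^(log_b(a)) = n^3.
f(n) = Theta(n^3), so Case 2 applies.
T(n) = Theta(n^3 log n).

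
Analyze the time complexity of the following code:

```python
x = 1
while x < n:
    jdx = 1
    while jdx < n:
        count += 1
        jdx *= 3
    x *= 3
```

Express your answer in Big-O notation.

Time complexity: O(log^2 n).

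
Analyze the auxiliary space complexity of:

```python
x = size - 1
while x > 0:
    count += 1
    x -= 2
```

Space complexity: O(1).
Only a constant amount of auxiliary storage is used; nothing grows with n.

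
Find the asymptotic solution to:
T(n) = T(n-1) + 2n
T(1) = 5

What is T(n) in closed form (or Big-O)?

Unrolling: T(n) = 5 + 2*(2 + 3 + ... + n) = 5 + 2*(n(n+1)/2 - 1) = O(n^2).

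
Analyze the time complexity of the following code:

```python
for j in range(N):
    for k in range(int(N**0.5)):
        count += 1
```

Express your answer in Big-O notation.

Time complexity: O(n * sqrt(n)).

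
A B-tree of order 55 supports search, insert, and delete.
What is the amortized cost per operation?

B-tree of order 55 has height O(log_55 n). Each operation traverses the tree height. Splits during insert and merges during delete are O(1) each and occur at most once per level. Total cost per operation: O(log_55 n).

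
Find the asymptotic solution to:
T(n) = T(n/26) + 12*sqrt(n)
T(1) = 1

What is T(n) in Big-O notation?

Each level contributes sqrt(n/26^k). Geometric series with ratio 1/sqrt(26) < 1 sums to O(sqrt(n)).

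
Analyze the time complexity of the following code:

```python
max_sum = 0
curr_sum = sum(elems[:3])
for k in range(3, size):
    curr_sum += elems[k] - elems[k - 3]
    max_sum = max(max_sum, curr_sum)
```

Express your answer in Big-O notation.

Time complexity: O(n).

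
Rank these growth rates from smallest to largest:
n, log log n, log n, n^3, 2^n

Ordered by growth rate: log log n < log n < n < n^3 < 2^n.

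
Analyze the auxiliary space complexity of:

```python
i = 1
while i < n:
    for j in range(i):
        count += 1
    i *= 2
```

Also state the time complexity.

Space complexity: O(1).
Only a constant amount of auxiliary storage is used; nothing grows with n.
Time complexity: O(n).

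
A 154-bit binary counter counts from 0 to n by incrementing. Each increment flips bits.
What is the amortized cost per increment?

Bit i flips every 2^i increments. Total flips over n increments: sum_{i=0}^{154} n/2^i < 2n. Amortized cost: 2n/n = O(1).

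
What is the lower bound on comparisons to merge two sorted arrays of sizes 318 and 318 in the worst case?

Adversary: with |318 - 318| <= 1 the inputs can be fully interleaved so that every adjacent pair in the merged output comes from different arrays. Then each of the 635 adjacent pairs must be directly compared, or the algorithm cannot determine their relative order. Standard merge meets this bound.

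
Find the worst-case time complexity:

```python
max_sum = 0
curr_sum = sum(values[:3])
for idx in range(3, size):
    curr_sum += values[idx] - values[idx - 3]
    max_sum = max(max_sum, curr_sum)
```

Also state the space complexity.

Time complexity: O(n).
Space complexity: O(1).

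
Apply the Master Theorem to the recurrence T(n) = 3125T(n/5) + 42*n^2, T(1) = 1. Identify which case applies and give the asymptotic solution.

a=3125, b=5, f(n)=42*n^2.
log_5(3125) = 5 > 2.
Since f(n) = O(n^2) is polynomially smaller than n^5, Case 1 applies.
T(n) = Theta(n^5).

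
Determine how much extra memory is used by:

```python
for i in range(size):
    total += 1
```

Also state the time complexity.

Space complexity: O(1).
Only a constant amount of auxiliary storage is used; nothing grows with n.
Time complexity: O(n).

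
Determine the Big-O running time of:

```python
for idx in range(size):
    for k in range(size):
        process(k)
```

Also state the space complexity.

Time complexity: O(n^2).
Space complexity: O(1).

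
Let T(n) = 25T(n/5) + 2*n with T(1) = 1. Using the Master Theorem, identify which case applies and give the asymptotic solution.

a=25, b=5, f(n)=2*n.
log_5(25) = 2 > 1.
Since f(n) = O(n^1) is polynomially smaller than n^2, Case 1 applies.
T(n) = Theta(n^2).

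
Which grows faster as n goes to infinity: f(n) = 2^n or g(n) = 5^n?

g(n) = 5^n grows faster: (5/2)^n -> infinity since 5/2 > 1.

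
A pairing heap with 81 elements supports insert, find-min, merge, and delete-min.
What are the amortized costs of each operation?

Pairing heaps are self-adjusting heap-ordered trees. Insert and merge link two roots: O(1). Find-min reads the root: O(1). Delete-min removes the root, then pairs children in two passes; amortized cost is O(log 81) = O(log n).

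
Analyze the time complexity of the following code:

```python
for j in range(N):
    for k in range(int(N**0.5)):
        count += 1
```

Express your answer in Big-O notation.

Time complexity: O(n * sqrt(n)).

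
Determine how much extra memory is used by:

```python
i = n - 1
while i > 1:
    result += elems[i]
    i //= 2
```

Space complexity: O(1).
Only a constant amount of auxiliary storage is used; nothing grows with n.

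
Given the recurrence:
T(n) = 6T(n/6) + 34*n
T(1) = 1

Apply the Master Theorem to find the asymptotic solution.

a=6, b=6, f(n)=34*n. log_6(6) = 1. Case 2: T(n) = O(n log n).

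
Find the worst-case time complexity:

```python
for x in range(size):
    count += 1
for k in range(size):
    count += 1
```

Time complexity: O(n).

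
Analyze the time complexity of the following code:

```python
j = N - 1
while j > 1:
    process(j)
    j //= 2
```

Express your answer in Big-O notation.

Time complexity: O(log n).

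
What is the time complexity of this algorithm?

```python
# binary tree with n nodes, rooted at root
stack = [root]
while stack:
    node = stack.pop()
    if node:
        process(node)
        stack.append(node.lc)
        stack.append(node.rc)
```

Time complexity: O(n).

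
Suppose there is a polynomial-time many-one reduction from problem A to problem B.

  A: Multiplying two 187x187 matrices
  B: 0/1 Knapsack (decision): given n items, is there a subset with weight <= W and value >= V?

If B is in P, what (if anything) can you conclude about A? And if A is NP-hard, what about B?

A poly-time reduction A <=_p B means any A-instance can be transformed to a B-instance in poly time.
If B is in P: compose the reduction with B's poly-time algorithm to solve A in poly time, so A is in P.
If A is NP-hard: every NP problem reduces to A, which reduces to B; composing reductions, every NP problem reduces to B, so B is NP-hard.
(Here in fact A is P and B is NP-complete.)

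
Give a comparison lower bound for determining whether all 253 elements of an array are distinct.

In the algebraic decision-tree model, the YES region for element distinctness on 253 elements has 253! connected components (one per ordering). Ben-Or's theorem then gives a lower bound of Omega(log(n!)) = Omega(n log n).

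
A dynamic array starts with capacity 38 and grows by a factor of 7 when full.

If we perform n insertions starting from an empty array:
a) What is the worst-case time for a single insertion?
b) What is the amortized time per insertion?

(a) Worst-case single insertion: O(n) -- when the array is full at capacity c, the resize copies all c elements, and c can be Theta(n).
(b) Resizes happen at sizes 38, 266, 1862, ... Total copy cost for n insertions: 38 + 266 + ... = O(n) (geometric series with ratio 1/7). Amortized cost per insertion: O(n)/n = O(1).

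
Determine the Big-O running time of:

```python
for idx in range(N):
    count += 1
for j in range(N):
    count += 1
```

Time complexity: O(n).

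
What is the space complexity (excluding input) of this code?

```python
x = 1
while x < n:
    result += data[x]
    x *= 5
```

Space complexity: O(1).
Only a constant amount of auxiliary storage is used; nothing grows with n.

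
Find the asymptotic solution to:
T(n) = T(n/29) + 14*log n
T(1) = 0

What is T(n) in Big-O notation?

Each of the log_29(n) levels adds O(log n). T(n) = O(log^2 n).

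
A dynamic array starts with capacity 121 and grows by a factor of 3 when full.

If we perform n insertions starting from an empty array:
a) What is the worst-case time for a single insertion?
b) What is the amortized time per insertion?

(a) Worst-case single insertion: O(n) -- when the array is full at capacity c, the resize copies all c elements, and c can be Theta(n).
(b) Resizes happen at sizes 121, 363, 1089, ... Total copy cost for n insertions: 121 + 363 + ... = O(n) (geometric series with ratio 1/3). Amortized cost per insertion: O(n)/n = O(1).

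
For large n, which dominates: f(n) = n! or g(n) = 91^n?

f(n) = n! grows faster: n!/91^n -> infinity by Stirling.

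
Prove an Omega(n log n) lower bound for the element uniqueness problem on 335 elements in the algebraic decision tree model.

In the algebraic decision tree model, element uniqueness on 335 elements is equivalent to determining which cell of an arrangement of C(335,2) = 55945 hyperplanes x_i = x_j contains the input point. Ben-Or's theorem shows this requires Omega(n log n).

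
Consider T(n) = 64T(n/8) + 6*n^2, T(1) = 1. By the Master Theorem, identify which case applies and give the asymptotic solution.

a=64, b=8, f(n)=6*n^2.
log_8(64) = 2, so n^(log_b(a)) = n^2.
f(n) = Theta(n^2), so Case 2 applies.
T(n) = Theta(n^2 log n).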